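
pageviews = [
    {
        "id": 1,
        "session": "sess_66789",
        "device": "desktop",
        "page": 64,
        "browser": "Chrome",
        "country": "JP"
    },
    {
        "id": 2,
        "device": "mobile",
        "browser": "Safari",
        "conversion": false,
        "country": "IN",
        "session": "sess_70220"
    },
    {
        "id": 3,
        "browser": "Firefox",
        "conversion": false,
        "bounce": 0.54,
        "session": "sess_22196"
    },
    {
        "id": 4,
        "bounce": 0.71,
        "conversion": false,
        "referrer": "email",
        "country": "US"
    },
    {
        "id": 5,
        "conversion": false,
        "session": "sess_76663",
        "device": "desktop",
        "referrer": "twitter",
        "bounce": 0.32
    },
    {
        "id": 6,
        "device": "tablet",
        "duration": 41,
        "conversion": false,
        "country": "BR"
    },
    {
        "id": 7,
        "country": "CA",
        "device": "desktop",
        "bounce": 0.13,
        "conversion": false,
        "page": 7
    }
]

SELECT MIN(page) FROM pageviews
7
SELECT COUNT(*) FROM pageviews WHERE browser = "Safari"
1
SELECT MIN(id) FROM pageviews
1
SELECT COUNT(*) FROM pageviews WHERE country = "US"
1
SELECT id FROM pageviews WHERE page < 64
[7]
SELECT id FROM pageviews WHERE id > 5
[6, 7]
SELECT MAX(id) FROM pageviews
7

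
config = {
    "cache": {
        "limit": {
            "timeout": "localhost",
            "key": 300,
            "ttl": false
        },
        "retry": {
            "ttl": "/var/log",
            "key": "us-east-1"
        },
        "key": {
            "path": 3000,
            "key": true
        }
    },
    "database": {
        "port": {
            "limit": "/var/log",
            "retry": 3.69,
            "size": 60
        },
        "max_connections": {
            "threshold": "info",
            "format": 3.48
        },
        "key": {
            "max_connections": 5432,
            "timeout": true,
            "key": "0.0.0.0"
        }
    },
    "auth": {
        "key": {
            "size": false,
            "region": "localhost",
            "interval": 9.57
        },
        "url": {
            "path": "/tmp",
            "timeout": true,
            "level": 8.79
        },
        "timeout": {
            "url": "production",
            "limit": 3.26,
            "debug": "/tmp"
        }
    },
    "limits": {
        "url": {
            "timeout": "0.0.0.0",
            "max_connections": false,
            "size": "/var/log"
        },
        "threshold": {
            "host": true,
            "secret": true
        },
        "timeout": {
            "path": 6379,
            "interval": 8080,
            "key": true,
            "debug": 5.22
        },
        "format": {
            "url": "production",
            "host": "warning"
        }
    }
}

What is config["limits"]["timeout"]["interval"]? 8080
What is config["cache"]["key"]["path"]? 3000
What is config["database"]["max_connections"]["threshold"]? "info"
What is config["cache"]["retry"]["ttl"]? "/var/log"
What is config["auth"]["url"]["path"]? "/tmp"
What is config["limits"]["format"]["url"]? "production"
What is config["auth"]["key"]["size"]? False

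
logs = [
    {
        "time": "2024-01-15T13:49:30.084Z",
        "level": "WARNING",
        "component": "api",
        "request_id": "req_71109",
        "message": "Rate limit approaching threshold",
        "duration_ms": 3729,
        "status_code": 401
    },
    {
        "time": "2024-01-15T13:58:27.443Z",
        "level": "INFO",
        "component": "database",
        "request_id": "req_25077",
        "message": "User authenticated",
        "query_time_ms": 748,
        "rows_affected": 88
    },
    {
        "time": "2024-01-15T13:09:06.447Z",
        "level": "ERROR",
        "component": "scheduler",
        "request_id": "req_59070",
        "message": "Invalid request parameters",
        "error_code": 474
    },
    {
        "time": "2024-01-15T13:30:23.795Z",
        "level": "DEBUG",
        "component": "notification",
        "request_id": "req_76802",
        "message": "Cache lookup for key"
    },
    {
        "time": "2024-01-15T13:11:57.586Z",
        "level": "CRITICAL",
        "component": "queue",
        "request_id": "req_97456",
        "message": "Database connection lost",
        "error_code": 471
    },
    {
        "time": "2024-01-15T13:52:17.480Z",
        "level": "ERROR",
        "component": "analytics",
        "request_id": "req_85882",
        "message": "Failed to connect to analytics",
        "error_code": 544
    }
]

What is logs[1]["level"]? "INFO"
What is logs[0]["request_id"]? "req_71109"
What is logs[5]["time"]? "2024-01-15T13:52:17.480Z"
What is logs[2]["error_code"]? 474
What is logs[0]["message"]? "Rate limit approaching threshold"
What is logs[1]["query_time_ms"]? 748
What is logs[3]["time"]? "2024-01-15T13:30:23.795Z"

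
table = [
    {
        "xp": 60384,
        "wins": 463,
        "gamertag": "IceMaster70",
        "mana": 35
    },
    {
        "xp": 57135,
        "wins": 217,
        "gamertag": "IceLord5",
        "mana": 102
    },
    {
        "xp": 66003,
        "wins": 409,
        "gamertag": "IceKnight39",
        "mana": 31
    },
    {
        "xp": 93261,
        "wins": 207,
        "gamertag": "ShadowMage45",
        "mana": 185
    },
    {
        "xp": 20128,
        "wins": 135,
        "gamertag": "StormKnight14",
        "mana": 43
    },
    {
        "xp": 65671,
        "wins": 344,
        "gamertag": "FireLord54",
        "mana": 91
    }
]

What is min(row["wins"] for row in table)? 135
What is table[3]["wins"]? 207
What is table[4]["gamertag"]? "StormKnight14"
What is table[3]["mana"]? 185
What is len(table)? 6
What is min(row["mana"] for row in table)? 31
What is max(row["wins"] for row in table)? 463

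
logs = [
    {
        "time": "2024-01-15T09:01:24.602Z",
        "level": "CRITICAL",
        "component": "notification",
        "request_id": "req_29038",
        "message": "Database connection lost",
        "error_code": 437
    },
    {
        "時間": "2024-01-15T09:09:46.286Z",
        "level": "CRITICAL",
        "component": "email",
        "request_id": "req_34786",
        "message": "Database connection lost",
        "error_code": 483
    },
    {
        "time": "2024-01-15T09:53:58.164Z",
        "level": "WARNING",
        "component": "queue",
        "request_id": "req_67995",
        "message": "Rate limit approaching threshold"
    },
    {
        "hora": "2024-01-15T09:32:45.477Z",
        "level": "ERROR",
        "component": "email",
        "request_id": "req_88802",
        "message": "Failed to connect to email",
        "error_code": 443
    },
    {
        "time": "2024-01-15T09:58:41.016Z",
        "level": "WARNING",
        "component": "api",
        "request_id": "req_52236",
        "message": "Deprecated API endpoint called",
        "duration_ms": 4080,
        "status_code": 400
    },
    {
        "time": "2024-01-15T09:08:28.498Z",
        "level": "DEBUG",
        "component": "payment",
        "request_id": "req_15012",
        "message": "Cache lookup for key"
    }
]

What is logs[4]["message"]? "Deprecated API endpoint called"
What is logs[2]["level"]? "WARNING"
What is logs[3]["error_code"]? 443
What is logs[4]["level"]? "WARNING"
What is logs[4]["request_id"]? "req_52236"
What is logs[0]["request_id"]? "req_29038"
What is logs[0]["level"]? "CRITICAL"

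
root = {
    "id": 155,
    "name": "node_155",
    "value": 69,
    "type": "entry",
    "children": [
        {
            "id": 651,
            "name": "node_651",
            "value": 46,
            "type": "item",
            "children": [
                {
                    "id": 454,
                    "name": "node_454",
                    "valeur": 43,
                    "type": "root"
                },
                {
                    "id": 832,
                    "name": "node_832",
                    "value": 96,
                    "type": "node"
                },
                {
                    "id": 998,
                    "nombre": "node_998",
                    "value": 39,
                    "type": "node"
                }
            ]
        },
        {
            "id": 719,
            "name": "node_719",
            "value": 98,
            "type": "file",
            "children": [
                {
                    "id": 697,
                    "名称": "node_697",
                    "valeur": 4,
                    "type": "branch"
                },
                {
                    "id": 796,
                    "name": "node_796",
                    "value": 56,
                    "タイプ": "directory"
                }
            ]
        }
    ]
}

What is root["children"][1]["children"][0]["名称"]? "node_697"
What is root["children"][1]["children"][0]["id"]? 697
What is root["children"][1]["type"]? "file"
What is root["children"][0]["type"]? "item"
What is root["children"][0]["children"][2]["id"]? 998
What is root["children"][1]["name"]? "node_719"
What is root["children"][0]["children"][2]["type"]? "node"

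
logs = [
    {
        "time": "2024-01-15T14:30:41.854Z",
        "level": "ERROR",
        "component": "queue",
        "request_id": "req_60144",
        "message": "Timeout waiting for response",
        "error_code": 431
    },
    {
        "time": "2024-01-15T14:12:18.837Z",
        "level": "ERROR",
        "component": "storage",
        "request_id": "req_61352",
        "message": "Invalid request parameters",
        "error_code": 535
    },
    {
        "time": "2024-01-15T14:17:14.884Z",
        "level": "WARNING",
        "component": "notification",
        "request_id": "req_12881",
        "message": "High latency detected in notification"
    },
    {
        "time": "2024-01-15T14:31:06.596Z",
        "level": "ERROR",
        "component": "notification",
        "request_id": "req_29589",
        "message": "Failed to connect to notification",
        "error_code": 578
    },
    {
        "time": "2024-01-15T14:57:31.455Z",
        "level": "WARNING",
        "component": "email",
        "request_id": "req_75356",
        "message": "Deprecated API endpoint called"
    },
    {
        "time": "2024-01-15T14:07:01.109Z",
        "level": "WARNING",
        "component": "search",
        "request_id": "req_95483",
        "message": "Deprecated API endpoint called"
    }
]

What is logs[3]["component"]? "notification"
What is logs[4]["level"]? "WARNING"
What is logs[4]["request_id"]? "req_75356"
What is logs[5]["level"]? "WARNING"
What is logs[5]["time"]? "2024-01-15T14:07:01.109Z"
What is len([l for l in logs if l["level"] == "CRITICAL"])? 0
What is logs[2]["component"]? "notification"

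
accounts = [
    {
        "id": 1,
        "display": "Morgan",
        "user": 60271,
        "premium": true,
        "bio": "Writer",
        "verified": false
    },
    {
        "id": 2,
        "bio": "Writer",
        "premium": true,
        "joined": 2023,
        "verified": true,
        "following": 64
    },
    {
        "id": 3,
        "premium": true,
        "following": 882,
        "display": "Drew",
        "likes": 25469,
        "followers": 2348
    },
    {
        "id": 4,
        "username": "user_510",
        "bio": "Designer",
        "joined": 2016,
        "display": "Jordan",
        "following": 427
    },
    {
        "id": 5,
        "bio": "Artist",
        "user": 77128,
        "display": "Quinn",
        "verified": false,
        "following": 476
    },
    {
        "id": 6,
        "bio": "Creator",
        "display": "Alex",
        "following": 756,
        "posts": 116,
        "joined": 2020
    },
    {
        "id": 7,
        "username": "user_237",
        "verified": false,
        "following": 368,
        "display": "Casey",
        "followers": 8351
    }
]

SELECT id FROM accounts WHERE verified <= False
[1, 5, 7]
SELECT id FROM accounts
[1, 2, 3, 4, 5, 6, 7]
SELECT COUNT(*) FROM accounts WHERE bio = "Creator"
1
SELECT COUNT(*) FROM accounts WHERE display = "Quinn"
1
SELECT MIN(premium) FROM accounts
True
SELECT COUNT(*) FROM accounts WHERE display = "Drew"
1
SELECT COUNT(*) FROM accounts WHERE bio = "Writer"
2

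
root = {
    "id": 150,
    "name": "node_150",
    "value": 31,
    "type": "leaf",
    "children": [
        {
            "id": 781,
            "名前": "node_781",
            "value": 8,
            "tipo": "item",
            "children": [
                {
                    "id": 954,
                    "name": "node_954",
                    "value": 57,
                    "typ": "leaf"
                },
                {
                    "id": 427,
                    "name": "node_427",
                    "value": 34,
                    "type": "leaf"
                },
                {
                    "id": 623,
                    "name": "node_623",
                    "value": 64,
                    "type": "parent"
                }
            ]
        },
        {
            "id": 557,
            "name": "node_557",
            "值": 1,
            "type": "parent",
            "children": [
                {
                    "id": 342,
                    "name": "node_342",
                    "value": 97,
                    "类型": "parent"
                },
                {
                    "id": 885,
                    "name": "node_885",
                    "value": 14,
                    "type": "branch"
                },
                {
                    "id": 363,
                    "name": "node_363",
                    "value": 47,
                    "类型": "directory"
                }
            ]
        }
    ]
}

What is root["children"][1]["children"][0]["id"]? 342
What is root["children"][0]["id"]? 781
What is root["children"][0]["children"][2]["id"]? 623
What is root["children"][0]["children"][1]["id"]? 427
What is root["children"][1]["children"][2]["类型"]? "directory"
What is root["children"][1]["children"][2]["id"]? 363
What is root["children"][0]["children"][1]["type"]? "leaf"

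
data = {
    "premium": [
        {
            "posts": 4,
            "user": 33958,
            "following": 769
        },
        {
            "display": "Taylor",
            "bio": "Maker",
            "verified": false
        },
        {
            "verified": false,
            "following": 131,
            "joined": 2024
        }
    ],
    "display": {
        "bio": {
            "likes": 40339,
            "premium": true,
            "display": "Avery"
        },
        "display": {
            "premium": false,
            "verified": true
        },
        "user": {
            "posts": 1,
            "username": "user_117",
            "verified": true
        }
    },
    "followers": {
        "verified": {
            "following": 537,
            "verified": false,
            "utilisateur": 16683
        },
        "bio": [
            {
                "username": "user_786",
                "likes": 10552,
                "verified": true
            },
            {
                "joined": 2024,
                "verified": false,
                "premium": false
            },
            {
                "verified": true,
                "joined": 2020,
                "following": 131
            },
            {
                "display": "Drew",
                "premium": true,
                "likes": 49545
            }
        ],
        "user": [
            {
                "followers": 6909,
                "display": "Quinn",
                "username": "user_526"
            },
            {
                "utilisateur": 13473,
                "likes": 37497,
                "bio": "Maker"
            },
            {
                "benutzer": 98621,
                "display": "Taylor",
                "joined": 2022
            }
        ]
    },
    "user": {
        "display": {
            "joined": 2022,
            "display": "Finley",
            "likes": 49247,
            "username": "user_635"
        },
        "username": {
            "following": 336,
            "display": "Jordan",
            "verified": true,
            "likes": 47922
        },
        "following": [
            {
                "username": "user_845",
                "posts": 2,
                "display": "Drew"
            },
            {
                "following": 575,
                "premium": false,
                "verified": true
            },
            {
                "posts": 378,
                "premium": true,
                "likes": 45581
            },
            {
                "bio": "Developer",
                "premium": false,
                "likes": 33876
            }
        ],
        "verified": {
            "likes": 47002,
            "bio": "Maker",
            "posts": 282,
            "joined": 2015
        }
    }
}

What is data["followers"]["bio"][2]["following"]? 131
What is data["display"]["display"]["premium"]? False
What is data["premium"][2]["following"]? 131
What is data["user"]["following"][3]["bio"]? "Developer"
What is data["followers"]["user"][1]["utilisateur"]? 13473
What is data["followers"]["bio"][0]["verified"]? True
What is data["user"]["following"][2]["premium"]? True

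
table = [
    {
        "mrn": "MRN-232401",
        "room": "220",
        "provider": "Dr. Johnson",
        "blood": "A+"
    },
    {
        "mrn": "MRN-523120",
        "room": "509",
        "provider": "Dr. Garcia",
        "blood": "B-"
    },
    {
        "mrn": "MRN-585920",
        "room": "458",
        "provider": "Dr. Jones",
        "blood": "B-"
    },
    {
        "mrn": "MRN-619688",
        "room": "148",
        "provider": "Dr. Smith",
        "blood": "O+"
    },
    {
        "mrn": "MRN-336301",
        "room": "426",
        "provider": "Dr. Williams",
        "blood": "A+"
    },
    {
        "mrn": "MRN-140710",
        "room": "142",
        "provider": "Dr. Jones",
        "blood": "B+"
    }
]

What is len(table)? 6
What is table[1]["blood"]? "B-"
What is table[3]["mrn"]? "MRN-619688"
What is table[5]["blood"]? "B+"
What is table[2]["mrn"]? "MRN-585920"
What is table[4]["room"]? "426"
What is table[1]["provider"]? "Dr. Garcia"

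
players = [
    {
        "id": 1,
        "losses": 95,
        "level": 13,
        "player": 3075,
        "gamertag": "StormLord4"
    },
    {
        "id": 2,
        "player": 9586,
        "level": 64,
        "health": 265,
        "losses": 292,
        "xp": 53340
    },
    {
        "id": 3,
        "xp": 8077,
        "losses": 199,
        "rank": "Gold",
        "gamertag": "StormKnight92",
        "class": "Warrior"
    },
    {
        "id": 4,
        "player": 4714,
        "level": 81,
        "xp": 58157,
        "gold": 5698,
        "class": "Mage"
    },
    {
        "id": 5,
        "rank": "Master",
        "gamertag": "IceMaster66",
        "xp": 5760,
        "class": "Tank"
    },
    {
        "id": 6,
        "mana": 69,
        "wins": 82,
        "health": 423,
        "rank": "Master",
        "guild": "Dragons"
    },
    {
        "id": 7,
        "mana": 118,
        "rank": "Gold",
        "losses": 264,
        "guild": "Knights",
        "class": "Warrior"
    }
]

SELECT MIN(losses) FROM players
95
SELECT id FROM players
[1, 2, 3, 4, 5, 6, 7]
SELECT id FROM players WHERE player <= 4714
[1, 4]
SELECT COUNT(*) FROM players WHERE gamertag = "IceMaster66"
1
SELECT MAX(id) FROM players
7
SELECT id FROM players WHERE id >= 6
[6, 7]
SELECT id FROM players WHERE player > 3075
[2, 4]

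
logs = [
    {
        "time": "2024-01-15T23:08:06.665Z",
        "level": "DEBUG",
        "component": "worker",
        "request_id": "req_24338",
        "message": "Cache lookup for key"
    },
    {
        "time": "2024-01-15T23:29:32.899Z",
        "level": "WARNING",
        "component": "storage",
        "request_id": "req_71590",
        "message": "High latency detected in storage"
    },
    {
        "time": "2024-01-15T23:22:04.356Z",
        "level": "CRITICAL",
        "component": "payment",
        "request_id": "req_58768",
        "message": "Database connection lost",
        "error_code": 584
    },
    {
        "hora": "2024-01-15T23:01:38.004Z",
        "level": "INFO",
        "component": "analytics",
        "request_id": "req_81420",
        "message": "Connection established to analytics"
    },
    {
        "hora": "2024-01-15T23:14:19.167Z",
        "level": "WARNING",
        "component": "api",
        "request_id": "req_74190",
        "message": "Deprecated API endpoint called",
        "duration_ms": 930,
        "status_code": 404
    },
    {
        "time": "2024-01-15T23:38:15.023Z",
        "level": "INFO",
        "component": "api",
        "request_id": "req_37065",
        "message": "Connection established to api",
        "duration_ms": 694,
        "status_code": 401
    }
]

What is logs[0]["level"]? "DEBUG"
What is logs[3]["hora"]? "2024-01-15T23:01:38.004Z"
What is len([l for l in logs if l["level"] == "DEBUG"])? 1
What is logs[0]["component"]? "worker"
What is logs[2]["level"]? "CRITICAL"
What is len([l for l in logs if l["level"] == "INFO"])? 2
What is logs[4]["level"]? "WARNING"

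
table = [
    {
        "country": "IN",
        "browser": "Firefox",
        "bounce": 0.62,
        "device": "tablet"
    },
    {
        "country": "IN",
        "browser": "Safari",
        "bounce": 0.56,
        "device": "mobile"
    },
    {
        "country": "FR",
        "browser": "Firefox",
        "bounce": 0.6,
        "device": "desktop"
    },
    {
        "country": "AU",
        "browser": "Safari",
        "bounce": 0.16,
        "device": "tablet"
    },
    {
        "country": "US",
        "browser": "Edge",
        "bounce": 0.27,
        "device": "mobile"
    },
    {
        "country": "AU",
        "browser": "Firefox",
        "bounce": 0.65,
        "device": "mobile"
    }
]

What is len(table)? 6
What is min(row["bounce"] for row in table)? 0.16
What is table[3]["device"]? "tablet"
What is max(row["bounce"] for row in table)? 0.65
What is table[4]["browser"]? "Edge"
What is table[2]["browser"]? "Firefox"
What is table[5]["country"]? "AU"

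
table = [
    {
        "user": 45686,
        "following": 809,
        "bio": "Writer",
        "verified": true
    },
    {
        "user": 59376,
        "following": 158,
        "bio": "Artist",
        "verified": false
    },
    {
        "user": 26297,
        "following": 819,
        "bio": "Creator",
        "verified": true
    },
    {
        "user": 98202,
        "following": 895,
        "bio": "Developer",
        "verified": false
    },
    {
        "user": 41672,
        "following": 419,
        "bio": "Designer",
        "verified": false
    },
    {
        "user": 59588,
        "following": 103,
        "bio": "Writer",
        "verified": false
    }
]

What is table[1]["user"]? 59376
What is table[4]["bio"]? "Designer"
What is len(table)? 6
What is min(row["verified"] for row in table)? False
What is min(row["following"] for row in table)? 103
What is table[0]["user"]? 45686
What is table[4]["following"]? 419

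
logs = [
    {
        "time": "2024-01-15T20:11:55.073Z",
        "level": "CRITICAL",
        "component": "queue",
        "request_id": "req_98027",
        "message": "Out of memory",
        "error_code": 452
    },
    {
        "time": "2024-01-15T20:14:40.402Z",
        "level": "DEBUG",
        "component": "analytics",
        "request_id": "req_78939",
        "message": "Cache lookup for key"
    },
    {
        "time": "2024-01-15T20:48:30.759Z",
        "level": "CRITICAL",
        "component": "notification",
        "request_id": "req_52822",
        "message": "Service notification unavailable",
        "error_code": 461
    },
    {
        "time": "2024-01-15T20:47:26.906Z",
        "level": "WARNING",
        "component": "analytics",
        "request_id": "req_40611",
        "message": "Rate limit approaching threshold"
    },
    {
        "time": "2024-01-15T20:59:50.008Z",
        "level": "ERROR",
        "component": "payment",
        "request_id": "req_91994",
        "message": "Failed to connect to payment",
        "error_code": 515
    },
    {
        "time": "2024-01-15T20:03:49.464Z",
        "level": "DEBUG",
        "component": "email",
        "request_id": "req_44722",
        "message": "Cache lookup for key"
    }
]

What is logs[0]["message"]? "Out of memory"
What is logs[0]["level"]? "CRITICAL"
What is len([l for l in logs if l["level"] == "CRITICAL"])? 2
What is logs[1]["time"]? "2024-01-15T20:14:40.402Z"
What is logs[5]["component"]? "email"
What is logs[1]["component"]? "analytics"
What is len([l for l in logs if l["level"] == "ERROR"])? 1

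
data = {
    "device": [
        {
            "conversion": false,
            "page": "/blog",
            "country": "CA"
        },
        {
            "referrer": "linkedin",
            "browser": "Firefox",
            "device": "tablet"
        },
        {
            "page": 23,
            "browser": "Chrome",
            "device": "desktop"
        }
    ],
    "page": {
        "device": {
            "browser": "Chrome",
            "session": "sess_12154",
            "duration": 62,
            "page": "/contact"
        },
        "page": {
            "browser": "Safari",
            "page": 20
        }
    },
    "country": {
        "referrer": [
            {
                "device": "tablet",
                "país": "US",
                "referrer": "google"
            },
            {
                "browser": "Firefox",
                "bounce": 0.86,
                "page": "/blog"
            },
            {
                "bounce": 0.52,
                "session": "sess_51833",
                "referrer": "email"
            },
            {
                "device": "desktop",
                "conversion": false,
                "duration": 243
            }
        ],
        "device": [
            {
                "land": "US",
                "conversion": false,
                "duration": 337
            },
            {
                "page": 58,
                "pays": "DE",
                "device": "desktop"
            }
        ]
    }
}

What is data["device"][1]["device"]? "tablet"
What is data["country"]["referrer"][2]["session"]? "sess_51833"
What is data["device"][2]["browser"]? "Chrome"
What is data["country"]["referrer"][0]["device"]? "tablet"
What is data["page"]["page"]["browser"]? "Safari"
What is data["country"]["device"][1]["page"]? 58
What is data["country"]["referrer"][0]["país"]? "US"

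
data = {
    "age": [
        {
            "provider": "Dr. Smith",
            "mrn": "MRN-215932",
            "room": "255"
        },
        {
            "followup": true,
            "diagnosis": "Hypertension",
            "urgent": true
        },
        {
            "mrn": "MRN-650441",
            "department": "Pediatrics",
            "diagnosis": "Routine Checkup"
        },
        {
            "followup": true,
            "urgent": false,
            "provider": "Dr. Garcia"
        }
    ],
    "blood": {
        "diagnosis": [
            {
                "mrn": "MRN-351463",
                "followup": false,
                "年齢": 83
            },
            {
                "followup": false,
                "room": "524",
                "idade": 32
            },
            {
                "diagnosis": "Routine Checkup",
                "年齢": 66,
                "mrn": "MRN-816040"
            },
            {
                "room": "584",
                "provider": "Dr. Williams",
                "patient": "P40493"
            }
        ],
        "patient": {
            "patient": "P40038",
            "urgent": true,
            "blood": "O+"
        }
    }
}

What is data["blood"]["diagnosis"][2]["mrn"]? "MRN-816040"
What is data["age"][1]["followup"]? True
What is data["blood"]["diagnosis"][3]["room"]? "584"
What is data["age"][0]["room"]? "255"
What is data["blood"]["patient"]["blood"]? "O+"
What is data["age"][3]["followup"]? True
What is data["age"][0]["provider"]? "Dr. Smith"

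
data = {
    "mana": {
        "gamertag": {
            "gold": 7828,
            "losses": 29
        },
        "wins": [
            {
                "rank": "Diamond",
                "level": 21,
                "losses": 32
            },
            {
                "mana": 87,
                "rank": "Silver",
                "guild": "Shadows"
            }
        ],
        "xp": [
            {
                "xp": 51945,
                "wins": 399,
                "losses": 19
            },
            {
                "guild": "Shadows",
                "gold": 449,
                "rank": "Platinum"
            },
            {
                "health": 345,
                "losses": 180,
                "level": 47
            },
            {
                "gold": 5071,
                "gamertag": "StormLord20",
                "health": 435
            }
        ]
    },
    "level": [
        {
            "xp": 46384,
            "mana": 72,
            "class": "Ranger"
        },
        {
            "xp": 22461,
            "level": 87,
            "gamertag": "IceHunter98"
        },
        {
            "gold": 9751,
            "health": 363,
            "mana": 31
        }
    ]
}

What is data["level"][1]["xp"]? 22461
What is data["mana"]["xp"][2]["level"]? 47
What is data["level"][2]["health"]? 363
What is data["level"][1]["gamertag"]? "IceHunter98"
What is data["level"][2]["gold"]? 9751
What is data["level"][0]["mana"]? 72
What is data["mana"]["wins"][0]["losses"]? 32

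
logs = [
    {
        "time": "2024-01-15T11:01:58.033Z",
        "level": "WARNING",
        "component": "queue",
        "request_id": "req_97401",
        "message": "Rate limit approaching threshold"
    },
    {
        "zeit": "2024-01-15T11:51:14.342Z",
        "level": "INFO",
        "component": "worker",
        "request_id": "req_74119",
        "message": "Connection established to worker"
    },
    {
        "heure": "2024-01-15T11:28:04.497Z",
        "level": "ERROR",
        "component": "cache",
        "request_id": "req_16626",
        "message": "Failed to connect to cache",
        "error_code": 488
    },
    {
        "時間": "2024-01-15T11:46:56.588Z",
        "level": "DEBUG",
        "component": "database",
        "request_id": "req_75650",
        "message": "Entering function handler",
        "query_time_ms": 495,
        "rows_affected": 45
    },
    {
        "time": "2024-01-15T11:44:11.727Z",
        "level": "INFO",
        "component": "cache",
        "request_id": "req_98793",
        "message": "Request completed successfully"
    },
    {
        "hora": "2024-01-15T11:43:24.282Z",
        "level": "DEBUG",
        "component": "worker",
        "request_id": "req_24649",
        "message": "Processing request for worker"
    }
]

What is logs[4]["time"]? "2024-01-15T11:44:11.727Z"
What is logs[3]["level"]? "DEBUG"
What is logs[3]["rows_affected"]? 45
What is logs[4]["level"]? "INFO"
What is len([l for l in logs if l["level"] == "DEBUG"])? 2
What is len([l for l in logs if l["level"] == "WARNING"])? 1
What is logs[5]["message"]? "Processing request for worker"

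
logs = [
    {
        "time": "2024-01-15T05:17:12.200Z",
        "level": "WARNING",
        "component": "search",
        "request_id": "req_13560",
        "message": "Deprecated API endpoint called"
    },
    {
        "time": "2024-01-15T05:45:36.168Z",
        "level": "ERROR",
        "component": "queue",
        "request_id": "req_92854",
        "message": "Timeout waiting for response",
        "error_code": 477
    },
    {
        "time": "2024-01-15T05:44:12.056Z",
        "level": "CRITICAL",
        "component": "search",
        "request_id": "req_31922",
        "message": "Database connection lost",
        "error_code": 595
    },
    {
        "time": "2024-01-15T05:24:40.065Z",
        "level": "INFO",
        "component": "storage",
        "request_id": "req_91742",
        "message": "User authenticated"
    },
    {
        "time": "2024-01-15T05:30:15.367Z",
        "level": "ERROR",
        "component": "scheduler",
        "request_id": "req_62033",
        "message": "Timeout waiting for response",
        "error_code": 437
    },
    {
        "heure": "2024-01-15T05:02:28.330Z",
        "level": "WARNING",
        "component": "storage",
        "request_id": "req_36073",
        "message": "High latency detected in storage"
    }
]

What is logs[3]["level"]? "INFO"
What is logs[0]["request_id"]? "req_13560"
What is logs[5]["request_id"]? "req_36073"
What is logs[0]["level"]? "WARNING"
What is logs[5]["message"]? "High latency detected in storage"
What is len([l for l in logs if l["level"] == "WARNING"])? 2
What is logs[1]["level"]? "ERROR"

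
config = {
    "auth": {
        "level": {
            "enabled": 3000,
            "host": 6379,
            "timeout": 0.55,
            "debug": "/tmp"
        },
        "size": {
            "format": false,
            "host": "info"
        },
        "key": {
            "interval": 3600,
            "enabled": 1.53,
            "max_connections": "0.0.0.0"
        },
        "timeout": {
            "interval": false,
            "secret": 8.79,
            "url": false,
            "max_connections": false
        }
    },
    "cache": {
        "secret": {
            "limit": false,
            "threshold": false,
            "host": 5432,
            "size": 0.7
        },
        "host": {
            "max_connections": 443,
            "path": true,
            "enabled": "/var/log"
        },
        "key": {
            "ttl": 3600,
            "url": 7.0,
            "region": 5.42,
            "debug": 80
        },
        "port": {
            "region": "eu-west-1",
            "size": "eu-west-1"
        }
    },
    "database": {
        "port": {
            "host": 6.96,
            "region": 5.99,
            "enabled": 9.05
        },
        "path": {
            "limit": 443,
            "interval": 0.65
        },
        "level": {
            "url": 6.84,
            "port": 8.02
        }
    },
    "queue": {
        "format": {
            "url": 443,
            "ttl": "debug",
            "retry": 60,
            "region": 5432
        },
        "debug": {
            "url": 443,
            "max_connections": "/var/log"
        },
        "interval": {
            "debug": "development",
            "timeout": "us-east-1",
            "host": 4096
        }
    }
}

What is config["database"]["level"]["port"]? 8.02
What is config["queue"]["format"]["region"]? 5432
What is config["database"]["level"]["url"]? 6.84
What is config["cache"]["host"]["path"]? True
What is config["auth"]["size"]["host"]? "info"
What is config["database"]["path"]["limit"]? 443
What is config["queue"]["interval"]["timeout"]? "us-east-1"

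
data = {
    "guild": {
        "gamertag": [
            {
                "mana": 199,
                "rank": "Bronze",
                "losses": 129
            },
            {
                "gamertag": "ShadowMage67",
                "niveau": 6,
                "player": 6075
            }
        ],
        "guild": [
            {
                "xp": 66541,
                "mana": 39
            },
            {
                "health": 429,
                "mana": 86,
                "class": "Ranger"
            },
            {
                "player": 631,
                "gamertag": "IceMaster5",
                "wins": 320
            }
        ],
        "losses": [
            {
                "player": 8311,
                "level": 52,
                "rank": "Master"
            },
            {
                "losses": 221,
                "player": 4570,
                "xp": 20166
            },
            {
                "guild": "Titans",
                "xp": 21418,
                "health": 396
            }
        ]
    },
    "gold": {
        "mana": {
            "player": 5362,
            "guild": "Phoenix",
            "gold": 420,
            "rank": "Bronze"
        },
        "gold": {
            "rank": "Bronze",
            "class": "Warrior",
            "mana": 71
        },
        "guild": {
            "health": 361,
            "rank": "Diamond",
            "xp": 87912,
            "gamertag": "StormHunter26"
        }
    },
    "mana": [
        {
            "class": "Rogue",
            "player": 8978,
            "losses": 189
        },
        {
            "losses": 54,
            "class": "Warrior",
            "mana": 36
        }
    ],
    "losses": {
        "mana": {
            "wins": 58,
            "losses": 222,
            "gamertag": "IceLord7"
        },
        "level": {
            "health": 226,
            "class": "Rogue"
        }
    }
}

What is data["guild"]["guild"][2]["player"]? 631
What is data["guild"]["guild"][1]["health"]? 429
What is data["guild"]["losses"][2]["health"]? 396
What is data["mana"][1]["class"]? "Warrior"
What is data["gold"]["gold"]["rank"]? "Bronze"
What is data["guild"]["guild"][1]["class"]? "Ranger"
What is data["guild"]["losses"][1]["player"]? 4570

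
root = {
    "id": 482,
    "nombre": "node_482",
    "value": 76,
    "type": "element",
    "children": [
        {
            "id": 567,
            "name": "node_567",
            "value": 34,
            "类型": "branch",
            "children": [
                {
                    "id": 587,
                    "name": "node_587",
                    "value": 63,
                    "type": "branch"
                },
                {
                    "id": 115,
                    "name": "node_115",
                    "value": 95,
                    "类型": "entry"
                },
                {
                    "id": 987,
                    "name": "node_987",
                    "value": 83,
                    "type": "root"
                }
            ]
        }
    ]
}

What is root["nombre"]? "node_482"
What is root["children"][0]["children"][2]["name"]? "node_987"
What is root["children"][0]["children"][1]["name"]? "node_115"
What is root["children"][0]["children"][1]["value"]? 95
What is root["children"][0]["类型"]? "branch"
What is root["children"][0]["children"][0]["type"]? "branch"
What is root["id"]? 482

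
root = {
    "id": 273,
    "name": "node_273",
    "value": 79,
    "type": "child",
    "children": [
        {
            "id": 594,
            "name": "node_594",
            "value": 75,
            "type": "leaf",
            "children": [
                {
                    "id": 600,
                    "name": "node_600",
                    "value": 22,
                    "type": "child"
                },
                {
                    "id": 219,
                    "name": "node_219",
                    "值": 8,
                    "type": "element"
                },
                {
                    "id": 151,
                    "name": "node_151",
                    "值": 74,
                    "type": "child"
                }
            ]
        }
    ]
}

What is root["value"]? 79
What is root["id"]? 273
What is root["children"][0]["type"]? "leaf"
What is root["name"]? "node_273"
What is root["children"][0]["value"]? 75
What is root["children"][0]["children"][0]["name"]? "node_600"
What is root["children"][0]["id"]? 594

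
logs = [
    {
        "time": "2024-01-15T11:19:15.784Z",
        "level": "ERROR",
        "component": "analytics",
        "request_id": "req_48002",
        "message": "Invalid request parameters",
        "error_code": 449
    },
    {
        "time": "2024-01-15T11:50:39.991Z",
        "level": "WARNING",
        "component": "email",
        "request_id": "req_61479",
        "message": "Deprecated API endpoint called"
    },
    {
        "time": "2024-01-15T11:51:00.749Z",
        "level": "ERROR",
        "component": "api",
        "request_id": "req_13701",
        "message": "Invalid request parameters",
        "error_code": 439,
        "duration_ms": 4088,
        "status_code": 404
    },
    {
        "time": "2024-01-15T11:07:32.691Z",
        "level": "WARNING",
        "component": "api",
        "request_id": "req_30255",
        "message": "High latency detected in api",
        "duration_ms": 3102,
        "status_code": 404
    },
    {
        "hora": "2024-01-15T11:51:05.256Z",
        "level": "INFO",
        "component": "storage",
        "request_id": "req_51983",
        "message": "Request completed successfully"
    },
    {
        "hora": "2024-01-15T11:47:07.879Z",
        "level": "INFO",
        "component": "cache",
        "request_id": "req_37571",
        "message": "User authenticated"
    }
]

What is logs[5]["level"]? "INFO"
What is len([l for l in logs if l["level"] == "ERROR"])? 2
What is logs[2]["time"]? "2024-01-15T11:51:00.749Z"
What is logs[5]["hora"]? "2024-01-15T11:47:07.879Z"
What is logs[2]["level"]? "ERROR"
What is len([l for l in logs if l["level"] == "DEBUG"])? 0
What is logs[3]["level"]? "WARNING"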